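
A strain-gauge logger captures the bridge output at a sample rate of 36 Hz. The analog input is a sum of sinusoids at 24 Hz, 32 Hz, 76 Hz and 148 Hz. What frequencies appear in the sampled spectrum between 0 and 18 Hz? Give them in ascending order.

fs/2 = 18 Hz.
24 Hz > fs/2 = 18 Hz, folds to fs − 24 Hz = 12 Hz.
32 Hz > fs/2 = 18 Hz, folds to fs − 32 Hz = 4 Hz.
76 Hz mod fs = 4 Hz.
4 Hz ≤ fs/2 = 18 Hz, appears at 4 Hz.
148 Hz mod fs = 4 Hz.
4 Hz ≤ fs/2 = 18 Hz, appears at 4 Hz.
Distinct values: {4 Hz, 12 Hz}.

4 Hz, 12 Hz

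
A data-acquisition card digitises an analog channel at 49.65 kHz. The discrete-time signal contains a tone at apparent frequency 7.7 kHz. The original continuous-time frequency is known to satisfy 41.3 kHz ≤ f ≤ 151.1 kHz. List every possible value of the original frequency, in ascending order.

41.95 kHz, 57.35 kHz, 91.6 kHz, 107 kHz, 141.25 kHz

Frequencies that alias to 7.7 kHz are k·fs ± 7.7 kHz for integer k ≥ 0.
k=0: 7.7 kHz.
k=1: 41.95 kHz, 57.35 kHz.
k=2: 91.6 kHz, 107 kHz.
k=3: 141.25 kHz, 156.65 kHz.
k=4: 190.9 kHz, 206.3 kHz.
Within [41.3 kHz, 151.1 kHz]: 41.95 kHz, 57.35 kHz, 91.6 kHz, 107 kHz, 141.25 kHz.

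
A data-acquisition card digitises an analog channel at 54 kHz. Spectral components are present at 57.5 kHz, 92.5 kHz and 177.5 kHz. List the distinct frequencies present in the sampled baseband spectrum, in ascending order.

fs/2 = 27 kHz.
57.5 kHz mod fs = 3.5 kHz.
3.5 kHz ≤ fs/2 = 27 kHz, appears at 3.5 kHz.
92.5 kHz mod fs = 38.5 kHz.
38.5 kHz > fs/2 = 27 kHz, folds to fs − 38.5 kHz = 15.5 kHz.
177.5 kHz mod fs = 15.5 kHz.
15.5 kHz ≤ fs/2 = 27 kHz, appears at 15.5 kHz.
Distinct values: {3.5 kHz, 15.5 kHz}.

3.5 kHz, 15.5 kHz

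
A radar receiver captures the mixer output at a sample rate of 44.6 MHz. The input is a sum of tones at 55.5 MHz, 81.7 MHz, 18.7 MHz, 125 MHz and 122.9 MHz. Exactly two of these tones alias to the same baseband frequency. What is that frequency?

10.9 MHz

fs/2 = 22.3 MHz.
55.5 MHz mod fs = 10.9 MHz.
10.9 MHz ≤ fs/2 = 22.3 MHz, appears at 10.9 MHz.
81.7 MHz mod fs = 37.1 MHz.
37.1 MHz > fs/2 = 22.3 MHz, folds to fs − 37.1 MHz = 7.5 MHz.
18.7 MHz ≤ fs/2 = 22.3 MHz, passes unchanged.
125 MHz mod fs = 35.8 MHz.
35.8 MHz > fs/2 = 22.3 MHz, folds to fs − 35.8 MHz = 8.8 MHz.
122.9 MHz mod fs = 33.7 MHz.
33.7 MHz > fs/2 = 22.3 MHz, folds to fs − 33.7 MHz = 10.9 MHz.
55.5 MHz and 122.9 MHz both map to 10.9 MHz.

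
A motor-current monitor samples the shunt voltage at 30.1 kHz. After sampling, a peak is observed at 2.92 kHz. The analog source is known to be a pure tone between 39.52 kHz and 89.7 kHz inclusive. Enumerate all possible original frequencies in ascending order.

Frequencies that alias to 2.92 kHz are k·fs ± 2.92 kHz for integer k ≥ 0.
k=0: 2.92 kHz.
k=1: 27.18 kHz, 33.02 kHz.
k=2: 57.28 kHz, 63.12 kHz.
k=3: 87.38 kHz, 93.22 kHz.
k=4: 117.48 kHz, 123.32 kHz.
Within [39.52 kHz, 89.7 kHz]: 57.28 kHz, 63.12 kHz, 87.38 kHz.

57.28 kHz, 63.12 kHz, 87.38 kHz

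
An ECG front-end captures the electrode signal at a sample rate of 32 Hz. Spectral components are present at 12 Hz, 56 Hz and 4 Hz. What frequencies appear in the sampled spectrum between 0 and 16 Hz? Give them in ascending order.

4 Hz, 8 Hz, 12 Hz

fs/2 = 16 Hz.
12 Hz ≤ fs/2 = 16 Hz, passes unchanged.
56 Hz mod fs = 24 Hz.
24 Hz > fs/2 = 16 Hz, folds to fs − 24 Hz = 8 Hz.
4 Hz ≤ fs/2 = 16 Hz, passes unchanged.
Distinct values: {4 Hz, 8 Hz, 12 Hz}.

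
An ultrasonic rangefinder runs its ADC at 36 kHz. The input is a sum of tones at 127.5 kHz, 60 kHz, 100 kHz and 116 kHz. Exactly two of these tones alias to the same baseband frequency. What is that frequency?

fs/2 = 18 kHz.
127.5 kHz mod fs = 19.5 kHz.
19.5 kHz > fs/2 = 18 kHz, folds to fs − 19.5 kHz = 16.5 kHz.
60 kHz mod fs = 24 kHz.
24 kHz > fs/2 = 18 kHz, folds to fs − 24 kHz = 12 kHz.
100 kHz mod fs = 28 kHz.
28 kHz > fs/2 = 18 kHz, folds to fs − 28 kHz = 8 kHz.
116 kHz mod fs = 8 kHz.
8 kHz ≤ fs/2 = 18 kHz, appears at 8 kHz.
100 kHz and 116 kHz both map to 8 kHz.

8 kHz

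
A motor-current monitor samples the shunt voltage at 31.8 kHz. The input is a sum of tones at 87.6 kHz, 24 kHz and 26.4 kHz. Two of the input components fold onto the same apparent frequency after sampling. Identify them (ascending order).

24 kHz, 87.6 kHz

fs/2 = 15.9 kHz.
87.6 kHz mod fs = 24 kHz.
24 kHz > fs/2 = 15.9 kHz, folds to fs − 24 kHz = 7.8 kHz.
24 kHz > fs/2 = 15.9 kHz, folds to fs − 24 kHz = 7.8 kHz.
26.4 kHz > fs/2 = 15.9 kHz, folds to fs − 26.4 kHz = 5.4 kHz.
24 kHz and 87.6 kHz both map to 7.8 kHz.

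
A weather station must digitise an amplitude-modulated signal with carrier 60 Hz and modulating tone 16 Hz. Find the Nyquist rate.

152 Hz

AM sidebands sit at fc ± fm = 44 Hz and 76 Hz.
Highest-frequency component: 76 Hz.
Nyquist rate = 2 × 76 Hz = 152 Hz.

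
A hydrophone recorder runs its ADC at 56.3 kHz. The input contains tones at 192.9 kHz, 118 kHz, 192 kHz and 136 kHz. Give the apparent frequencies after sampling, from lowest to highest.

5.4 kHz, 23.1 kHz, 23.4 kHz, 24 kHz

fs/2 = 28.15 kHz.
192.9 kHz mod fs = 24 kHz.
24 kHz ≤ fs/2 = 28.15 kHz, appears at 24 kHz.
118 kHz mod fs = 5.4 kHz.
5.4 kHz ≤ fs/2 = 28.15 kHz, appears at 5.4 kHz.
192 kHz mod fs = 23.1 kHz.
23.1 kHz ≤ fs/2 = 28.15 kHz, appears at 23.1 kHz.
136 kHz mod fs = 23.4 kHz.
23.4 kHz ≤ fs/2 = 28.15 kHz, appears at 23.4 kHz.
Distinct values: {5.4 kHz, 23.1 kHz, 23.4 kHz, 24 kHz}.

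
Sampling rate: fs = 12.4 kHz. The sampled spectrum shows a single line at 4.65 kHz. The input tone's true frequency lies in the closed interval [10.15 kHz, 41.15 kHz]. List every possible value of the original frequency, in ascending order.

Frequencies that alias to 4.65 kHz are k·fs ± 4.65 kHz for integer k ≥ 0.
k=0: 4.65 kHz.
k=1: 7.75 kHz, 17.05 kHz.
k=2: 20.15 kHz, 29.45 kHz.
k=3: 32.55 kHz, 41.85 kHz.
k=4: 44.95 kHz, 54.25 kHz.
Within [10.15 kHz, 41.15 kHz]: 17.05 kHz, 20.15 kHz, 29.45 kHz, 32.55 kHz.

17.05 kHz, 20.15 kHz, 29.45 kHz, 32.55 kHz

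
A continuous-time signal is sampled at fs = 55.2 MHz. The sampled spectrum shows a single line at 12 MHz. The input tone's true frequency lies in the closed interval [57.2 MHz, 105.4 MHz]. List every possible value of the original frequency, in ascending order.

67.2 MHz, 98.4 MHz

Frequencies that alias to 12 MHz are k·fs ± 12 MHz for integer k ≥ 0.
k=0: 12 MHz.
k=1: 43.2 MHz, 67.2 MHz.
k=2: 98.4 MHz, 122.4 MHz.
k=3: 153.6 MHz, 177.6 MHz.
Within [57.2 MHz, 105.4 MHz]: 67.2 MHz, 98.4 MHz.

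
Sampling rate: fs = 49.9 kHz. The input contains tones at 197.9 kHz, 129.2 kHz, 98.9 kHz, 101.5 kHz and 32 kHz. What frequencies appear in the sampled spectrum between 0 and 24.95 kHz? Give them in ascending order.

fs/2 = 24.95 kHz.
197.9 kHz mod fs = 48.2 kHz.
48.2 kHz > fs/2 = 24.95 kHz, folds to fs − 48.2 kHz = 1.7 kHz.
129.2 kHz mod fs = 29.4 kHz.
29.4 kHz > fs/2 = 24.95 kHz, folds to fs − 29.4 kHz = 20.5 kHz.
98.9 kHz mod fs = 49 kHz.
49 kHz > fs/2 = 24.95 kHz, folds to fs − 49 kHz = 0.9 kHz.
101.5 kHz mod fs = 1.7 kHz.
1.7 kHz ≤ fs/2 = 24.95 kHz, appears at 1.7 kHz.
32 kHz > fs/2 = 24.95 kHz, folds to fs − 32 kHz = 17.9 kHz.
Distinct values: {0.9 kHz, 1.7 kHz, 17.9 kHz, 20.5 kHz}.

0.9 kHz, 1.7 kHz, 17.9 kHz, 20.5 kHz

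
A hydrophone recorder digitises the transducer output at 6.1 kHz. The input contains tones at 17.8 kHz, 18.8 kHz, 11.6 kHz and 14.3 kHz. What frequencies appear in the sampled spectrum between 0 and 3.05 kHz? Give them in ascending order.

fs/2 = 3.05 kHz.
17.8 kHz mod fs = 5.6 kHz.
5.6 kHz > fs/2 = 3.05 kHz, folds to fs − 5.6 kHz = 0.5 kHz.
18.8 kHz mod fs = 0.5 kHz.
0.5 kHz ≤ fs/2 = 3.05 kHz, appears at 0.5 kHz.
11.6 kHz mod fs = 5.5 kHz.
5.5 kHz > fs/2 = 3.05 kHz, folds to fs − 5.5 kHz = 0.6 kHz.
14.3 kHz mod fs = 2.1 kHz.
2.1 kHz ≤ fs/2 = 3.05 kHz, appears at 2.1 kHz.
Distinct values: {0.5 kHz, 0.6 kHz, 2.1 kHz}.

0.5 kHz, 0.6 kHz, 2.1 kHz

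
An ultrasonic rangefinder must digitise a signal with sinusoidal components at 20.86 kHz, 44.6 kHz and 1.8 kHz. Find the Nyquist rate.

Highest-frequency component: 44.6 kHz.
Nyquist rate = 2 × 44.6 kHz = 89.2 kHz.

89.2 kHz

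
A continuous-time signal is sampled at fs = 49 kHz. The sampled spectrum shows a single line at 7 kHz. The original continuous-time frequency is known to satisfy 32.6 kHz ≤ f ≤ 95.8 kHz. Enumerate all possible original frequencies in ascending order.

42 kHz, 56 kHz, 91 kHz

Frequencies that alias to 7 kHz are k·fs ± 7 kHz for integer k ≥ 0.
k=0: 7 kHz.
k=1: 42 kHz, 56 kHz.
k=2: 91 kHz, 105 kHz.
k=3: 140 kHz, 154 kHz.
Within [32.6 kHz, 95.8 kHz]: 42 kHz, 56 kHz, 91 kHz.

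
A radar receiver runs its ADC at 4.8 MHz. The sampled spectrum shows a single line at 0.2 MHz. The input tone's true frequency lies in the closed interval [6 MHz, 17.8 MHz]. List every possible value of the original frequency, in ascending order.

9.4 MHz, 9.8 MHz, 14.2 MHz, 14.6 MHz

Frequencies that alias to 0.2 MHz are k·fs ± 0.2 MHz for integer k ≥ 0.
k=0: 0.2 MHz.
k=1: 4.6 MHz, 5 MHz.
k=2: 9.4 MHz, 9.8 MHz.
k=3: 14.2 MHz, 14.6 MHz.
k=4: 19 MHz, 19.4 MHz.
Within [6 MHz, 17.8 MHz]: 9.4 MHz, 9.8 MHz, 14.2 MHz, 14.6 MHz.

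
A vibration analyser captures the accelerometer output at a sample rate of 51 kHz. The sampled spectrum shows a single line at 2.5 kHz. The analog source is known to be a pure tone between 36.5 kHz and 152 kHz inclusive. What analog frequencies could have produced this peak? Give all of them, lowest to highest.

Frequencies that alias to 2.5 kHz are k·fs ± 2.5 kHz for integer k ≥ 0.
k=0: 2.5 kHz.
k=1: 48.5 kHz, 53.5 kHz.
k=2: 99.5 kHz, 104.5 kHz.
k=3: 150.5 kHz, 155.5 kHz.
k=4: 201.5 kHz, 206.5 kHz.
Within [36.5 kHz, 152 kHz]: 48.5 kHz, 53.5 kHz, 99.5 kHz, 104.5 kHz, 150.5 kHz.

48.5 kHz, 53.5 kHz, 99.5 kHz, 104.5 kHz, 150.5 kHz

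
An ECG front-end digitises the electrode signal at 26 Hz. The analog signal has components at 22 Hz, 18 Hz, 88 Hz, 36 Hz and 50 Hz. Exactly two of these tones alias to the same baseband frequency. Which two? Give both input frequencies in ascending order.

fs/2 = 13 Hz.
22 Hz > fs/2 = 13 Hz, folds to fs − 22 Hz = 4 Hz.
18 Hz > fs/2 = 13 Hz, folds to fs − 18 Hz = 8 Hz.
88 Hz mod fs = 10 Hz.
10 Hz ≤ fs/2 = 13 Hz, appears at 10 Hz.
36 Hz mod fs = 10 Hz.
10 Hz ≤ fs/2 = 13 Hz, appears at 10 Hz.
50 Hz mod fs = 24 Hz.
24 Hz > fs/2 = 13 Hz, folds to fs − 24 Hz = 2 Hz.
36 Hz and 88 Hz both map to 10 Hz.

36 Hz, 88 Hz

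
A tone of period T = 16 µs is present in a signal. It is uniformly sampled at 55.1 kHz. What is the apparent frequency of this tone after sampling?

T = 16 µs → f = 1/T = 62.5 kHz.
62.5 kHz mod fs = 7.4 kHz.
7.4 kHz ≤ fs/2 = 27.55 kHz, appears at 7.4 kHz.

7.4 kHz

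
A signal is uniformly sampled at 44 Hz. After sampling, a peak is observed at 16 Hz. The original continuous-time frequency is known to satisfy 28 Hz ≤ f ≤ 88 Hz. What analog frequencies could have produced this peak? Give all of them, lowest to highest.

Frequencies that alias to 16 Hz are k·fs ± 16 Hz for integer k ≥ 0.
k=0: 16 Hz.
k=1: 28 Hz, 60 Hz.
k=2: 72 Hz, 104 Hz.
k=3: 116 Hz, 148 Hz.
Within [28 Hz, 88 Hz]: 28 Hz, 60 Hz, 72 Hz.

28 Hz, 60 Hz, 72 Hz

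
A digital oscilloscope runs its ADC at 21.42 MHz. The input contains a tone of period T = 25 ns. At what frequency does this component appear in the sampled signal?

2.84 MHz

T = 25 ns → f = 1/T = 40 MHz.
40 MHz mod fs = 18.58 MHz.
18.58 MHz > fs/2 = 10.71 MHz, folds to fs − 18.58 MHz = 2.84 MHz.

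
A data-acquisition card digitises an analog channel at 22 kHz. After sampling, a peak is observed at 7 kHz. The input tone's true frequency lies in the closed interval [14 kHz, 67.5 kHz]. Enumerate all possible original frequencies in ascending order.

Frequencies that alias to 7 kHz are k·fs ± 7 kHz for integer k ≥ 0.
k=0: 7 kHz.
k=1: 15 kHz, 29 kHz.
k=2: 37 kHz, 51 kHz.
k=3: 59 kHz, 73 kHz.
k=4: 81 kHz, 95 kHz.
Within [14 kHz, 67.5 kHz]: 15 kHz, 29 kHz, 37 kHz, 51 kHz, 59 kHz.

15 kHz, 29 kHz, 37 kHz, 51 kHz, 59 kHz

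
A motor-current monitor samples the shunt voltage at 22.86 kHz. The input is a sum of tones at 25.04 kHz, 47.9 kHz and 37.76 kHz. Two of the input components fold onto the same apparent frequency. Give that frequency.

2.18 kHz

fs/2 = 11.43 kHz.
25.04 kHz mod fs = 2.18 kHz.
2.18 kHz ≤ fs/2 = 11.43 kHz, appears at 2.18 kHz.
47.9 kHz mod fs = 2.18 kHz.
2.18 kHz ≤ fs/2 = 11.43 kHz, appears at 2.18 kHz.
37.76 kHz mod fs = 14.9 kHz.
14.9 kHz > fs/2 = 11.43 kHz, folds to fs − 14.9 kHz = 7.96 kHz.
25.04 kHz and 47.9 kHz both map to 2.18 kHz.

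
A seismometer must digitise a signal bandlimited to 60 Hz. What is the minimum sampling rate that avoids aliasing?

Nyquist rate = 2 × 60 Hz = 120 Hz.

120 Hz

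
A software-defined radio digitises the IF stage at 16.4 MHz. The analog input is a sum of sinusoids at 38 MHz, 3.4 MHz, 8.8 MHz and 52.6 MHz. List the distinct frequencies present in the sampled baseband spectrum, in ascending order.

3.4 MHz, 5.2 MHz, 7.6 MHz

fs/2 = 8.2 MHz.
38 MHz mod fs = 5.2 MHz.
5.2 MHz ≤ fs/2 = 8.2 MHz, appears at 5.2 MHz.
3.4 MHz ≤ fs/2 = 8.2 MHz, passes unchanged.
8.8 MHz > fs/2 = 8.2 MHz, folds to fs − 8.8 MHz = 7.6 MHz.
52.6 MHz mod fs = 3.4 MHz.
3.4 MHz ≤ fs/2 = 8.2 MHz, appears at 3.4 MHz.
Distinct values: {3.4 MHz, 5.2 MHz, 7.6 MHz}.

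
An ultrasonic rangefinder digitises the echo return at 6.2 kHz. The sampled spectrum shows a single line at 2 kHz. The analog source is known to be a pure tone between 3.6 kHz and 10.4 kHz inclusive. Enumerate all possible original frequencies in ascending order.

4.2 kHz, 8.2 kHz, 10.4 kHz

Frequencies that alias to 2 kHz are k·fs ± 2 kHz for integer k ≥ 0.
k=0: 2 kHz.
k=1: 4.2 kHz, 8.2 kHz.
k=2: 10.4 kHz, 14.4 kHz.
k=3: 16.6 kHz, 20.6 kHz.
Within [3.6 kHz, 10.4 kHz]: 4.2 kHz, 8.2 kHz, 10.4 kHz.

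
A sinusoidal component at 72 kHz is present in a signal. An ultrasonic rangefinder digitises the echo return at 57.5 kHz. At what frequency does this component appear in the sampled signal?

72 kHz mod fs = 14.5 kHz.
14.5 kHz ≤ fs/2 = 28.75 kHz, appears at 14.5 kHz.

14.5 kHz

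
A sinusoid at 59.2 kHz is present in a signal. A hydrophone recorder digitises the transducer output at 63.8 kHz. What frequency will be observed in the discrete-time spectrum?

4.6 kHz

59.2 kHz > fs/2 = 31.9 kHz, folds to fs − 59.2 kHz = 4.6 kHz.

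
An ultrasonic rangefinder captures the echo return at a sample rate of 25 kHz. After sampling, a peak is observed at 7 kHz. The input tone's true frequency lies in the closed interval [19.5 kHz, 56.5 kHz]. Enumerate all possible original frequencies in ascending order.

32 kHz, 43 kHz

Frequencies that alias to 7 kHz are k·fs ± 7 kHz for integer k ≥ 0.
k=0: 7 kHz.
k=1: 18 kHz, 32 kHz.
k=2: 43 kHz, 57 kHz.
k=3: 68 kHz, 82 kHz.
Within [19.5 kHz, 56.5 kHz]: 32 kHz, 43 kHz.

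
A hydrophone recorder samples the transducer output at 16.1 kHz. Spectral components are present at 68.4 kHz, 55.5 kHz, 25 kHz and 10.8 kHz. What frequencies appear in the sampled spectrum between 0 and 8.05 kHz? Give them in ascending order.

4 kHz, 5.3 kHz, 7.2 kHz

fs/2 = 8.05 kHz.
68.4 kHz mod fs = 4 kHz.
4 kHz ≤ fs/2 = 8.05 kHz, appears at 4 kHz.
55.5 kHz mod fs = 7.2 kHz.
7.2 kHz ≤ fs/2 = 8.05 kHz, appears at 7.2 kHz.
25 kHz mod fs = 8.9 kHz.
8.9 kHz > fs/2 = 8.05 kHz, folds to fs − 8.9 kHz = 7.2 kHz.
10.8 kHz > fs/2 = 8.05 kHz, folds to fs − 10.8 kHz = 5.3 kHz.
Distinct values: {4 kHz, 5.3 kHz, 7.2 kHz}.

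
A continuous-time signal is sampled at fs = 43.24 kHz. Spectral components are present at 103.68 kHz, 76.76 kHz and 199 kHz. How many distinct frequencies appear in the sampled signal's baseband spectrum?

fs/2 = 21.62 kHz.
103.68 kHz mod fs = 17.2 kHz.
17.2 kHz ≤ fs/2 = 21.62 kHz, appears at 17.2 kHz.
76.76 kHz mod fs = 33.52 kHz.
33.52 kHz > fs/2 = 21.62 kHz, folds to fs − 33.52 kHz = 9.72 kHz.
199 kHz mod fs = 26.04 kHz.
26.04 kHz > fs/2 = 21.62 kHz, folds to fs − 26.04 kHz = 17.2 kHz.
Distinct values: {9.72 kHz, 17.2 kHz} → 2.

2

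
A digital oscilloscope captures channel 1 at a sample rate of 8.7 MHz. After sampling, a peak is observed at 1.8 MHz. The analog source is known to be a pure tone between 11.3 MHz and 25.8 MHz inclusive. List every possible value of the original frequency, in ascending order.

Frequencies that alias to 1.8 MHz are k·fs ± 1.8 MHz for integer k ≥ 0.
k=0: 1.8 MHz.
k=1: 6.9 MHz, 10.5 MHz.
k=2: 15.6 MHz, 19.2 MHz.
k=3: 24.3 MHz, 27.9 MHz.
k=4: 33 MHz, 36.6 MHz.
Within [11.3 MHz, 25.8 MHz]: 15.6 MHz, 19.2 MHz, 24.3 MHz.

15.6 MHz, 19.2 MHz, 24.3 MHz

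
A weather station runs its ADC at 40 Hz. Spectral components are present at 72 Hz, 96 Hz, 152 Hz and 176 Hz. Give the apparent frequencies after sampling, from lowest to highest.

fs/2 = 20 Hz.
72 Hz mod fs = 32 Hz.
32 Hz > fs/2 = 20 Hz, folds to fs − 32 Hz = 8 Hz.
96 Hz mod fs = 16 Hz.
16 Hz ≤ fs/2 = 20 Hz, appears at 16 Hz.
152 Hz mod fs = 32 Hz.
32 Hz > fs/2 = 20 Hz, folds to fs − 32 Hz = 8 Hz.
176 Hz mod fs = 16 Hz.
16 Hz ≤ fs/2 = 20 Hz, appears at 16 Hz.
Distinct values: {8 Hz, 16 Hz}.

8 Hz, 16 Hz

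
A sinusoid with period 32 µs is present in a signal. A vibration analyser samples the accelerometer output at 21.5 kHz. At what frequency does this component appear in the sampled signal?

9.75 kHz

T = 32 µs → f = 1/T = 31.25 kHz.
31.25 kHz mod fs = 9.75 kHz.
9.75 kHz ≤ fs/2 = 10.75 kHz, appears at 9.75 kHz.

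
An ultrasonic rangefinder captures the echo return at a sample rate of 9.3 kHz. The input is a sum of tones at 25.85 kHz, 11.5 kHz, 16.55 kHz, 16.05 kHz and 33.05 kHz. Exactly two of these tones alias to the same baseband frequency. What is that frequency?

fs/2 = 4.65 kHz.
25.85 kHz mod fs = 7.25 kHz.
7.25 kHz > fs/2 = 4.65 kHz, folds to fs − 7.25 kHz = 2.05 kHz.
11.5 kHz mod fs = 2.2 kHz.
2.2 kHz ≤ fs/2 = 4.65 kHz, appears at 2.2 kHz.
16.55 kHz mod fs = 7.25 kHz.
7.25 kHz > fs/2 = 4.65 kHz, folds to fs − 7.25 kHz = 2.05 kHz.
16.05 kHz mod fs = 6.75 kHz.
6.75 kHz > fs/2 = 4.65 kHz, folds to fs − 6.75 kHz = 2.55 kHz.
33.05 kHz mod fs = 5.15 kHz.
5.15 kHz > fs/2 = 4.65 kHz, folds to fs − 5.15 kHz = 4.15 kHz.
16.55 kHz and 25.85 kHz both map to 2.05 kHz.

2.05 kHz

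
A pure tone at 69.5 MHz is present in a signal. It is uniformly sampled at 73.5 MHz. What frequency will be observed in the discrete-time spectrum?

4 MHz

69.5 MHz > fs/2 = 36.75 MHz, folds to fs − 69.5 MHz = 4 MHz.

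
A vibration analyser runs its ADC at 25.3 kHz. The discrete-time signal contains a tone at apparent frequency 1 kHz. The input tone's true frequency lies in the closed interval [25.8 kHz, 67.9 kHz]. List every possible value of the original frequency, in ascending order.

26.3 kHz, 49.6 kHz, 51.6 kHz

Frequencies that alias to 1 kHz are k·fs ± 1 kHz for integer k ≥ 0.
k=0: 1 kHz.
k=1: 24.3 kHz, 26.3 kHz.
k=2: 49.6 kHz, 51.6 kHz.
k=3: 74.9 kHz, 76.9 kHz.
Within [25.8 kHz, 67.9 kHz]: 26.3 kHz, 49.6 kHz, 51.6 kHz.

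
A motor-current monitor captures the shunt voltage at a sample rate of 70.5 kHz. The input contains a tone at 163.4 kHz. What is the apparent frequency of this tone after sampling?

163.4 kHz mod fs = 22.4 kHz.
22.4 kHz ≤ fs/2 = 35.25 kHz, appears at 22.4 kHz.

22.4 kHz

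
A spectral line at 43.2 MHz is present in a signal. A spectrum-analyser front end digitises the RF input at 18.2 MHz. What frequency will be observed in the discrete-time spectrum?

6.8 MHz

43.2 MHz mod fs = 6.8 MHz.
6.8 MHz ≤ fs/2 = 9.1 MHz, appears at 6.8 MHz.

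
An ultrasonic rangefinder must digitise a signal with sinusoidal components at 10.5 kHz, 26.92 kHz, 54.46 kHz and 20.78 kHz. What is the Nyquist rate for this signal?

Highest-frequency component: 54.46 kHz.
Nyquist rate = 2 × 54.46 kHz = 108.92 kHz.

108.92 kHz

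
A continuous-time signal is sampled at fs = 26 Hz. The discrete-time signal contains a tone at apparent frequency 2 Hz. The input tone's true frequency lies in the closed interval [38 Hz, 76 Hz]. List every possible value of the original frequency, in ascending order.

Frequencies that alias to 2 Hz are k·fs ± 2 Hz for integer k ≥ 0.
k=0: 2 Hz.
k=1: 24 Hz, 28 Hz.
k=2: 50 Hz, 54 Hz.
k=3: 76 Hz, 80 Hz.
k=4: 102 Hz, 106 Hz.
Within [38 Hz, 76 Hz]: 50 Hz, 54 Hz, 76 Hz.

50 Hz, 54 Hz, 76 Hz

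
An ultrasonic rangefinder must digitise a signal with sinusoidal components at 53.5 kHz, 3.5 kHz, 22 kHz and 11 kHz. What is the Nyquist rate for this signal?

107 kHz

Highest-frequency component: 53.5 kHz.
Nyquist rate = 2 × 53.5 kHz = 107 kHz.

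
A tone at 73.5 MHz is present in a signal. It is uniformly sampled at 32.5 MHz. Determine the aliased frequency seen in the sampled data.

73.5 MHz mod fs = 8.5 MHz.
8.5 MHz ≤ fs/2 = 16.25 MHz, appears at 8.5 MHz.

8.5 MHz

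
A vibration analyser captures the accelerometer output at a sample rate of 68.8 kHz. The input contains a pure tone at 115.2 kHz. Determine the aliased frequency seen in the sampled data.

115.2 kHz mod fs = 46.4 kHz.
46.4 kHz > fs/2 = 34.4 kHz, folds to fs − 46.4 kHz = 22.4 kHz.

22.4 kHz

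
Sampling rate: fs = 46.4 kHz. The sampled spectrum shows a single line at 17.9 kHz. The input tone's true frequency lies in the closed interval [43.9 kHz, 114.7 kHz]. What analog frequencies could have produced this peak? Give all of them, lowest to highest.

Frequencies that alias to 17.9 kHz are k·fs ± 17.9 kHz for integer k ≥ 0.
k=0: 17.9 kHz.
k=1: 28.5 kHz, 64.3 kHz.
k=2: 74.9 kHz, 110.7 kHz.
k=3: 121.3 kHz, 157.1 kHz.
Within [43.9 kHz, 114.7 kHz]: 64.3 kHz, 74.9 kHz, 110.7 kHz.

64.3 kHz, 74.9 kHz, 110.7 kHz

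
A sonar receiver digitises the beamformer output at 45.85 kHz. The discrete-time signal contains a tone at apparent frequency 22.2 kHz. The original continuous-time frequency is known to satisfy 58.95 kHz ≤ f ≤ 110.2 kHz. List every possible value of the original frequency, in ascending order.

68.05 kHz, 69.5 kHz

Frequencies that alias to 22.2 kHz are k·fs ± 22.2 kHz for integer k ≥ 0.
k=0: 22.2 kHz.
k=1: 23.65 kHz, 68.05 kHz.
k=2: 69.5 kHz, 113.9 kHz.
k=3: 115.35 kHz, 159.75 kHz.
Within [58.95 kHz, 110.2 kHz]: 68.05 kHz, 69.5 kHz.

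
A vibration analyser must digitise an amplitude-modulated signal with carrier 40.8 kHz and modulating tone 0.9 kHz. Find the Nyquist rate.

AM sidebands sit at fc ± fm = 39.9 kHz and 41.7 kHz.
Highest-frequency component: 41.7 kHz.
Nyquist rate = 2 × 41.7 kHz = 83.4 kHz.

83.4 kHz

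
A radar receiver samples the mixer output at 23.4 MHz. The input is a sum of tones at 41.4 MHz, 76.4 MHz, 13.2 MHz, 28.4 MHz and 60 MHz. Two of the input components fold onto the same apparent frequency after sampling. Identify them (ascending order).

13.2 MHz, 60 MHz

fs/2 = 11.7 MHz.
41.4 MHz mod fs = 18 MHz.
18 MHz > fs/2 = 11.7 MHz, folds to fs − 18 MHz = 5.4 MHz.
76.4 MHz mod fs = 6.2 MHz.
6.2 MHz ≤ fs/2 = 11.7 MHz, appears at 6.2 MHz.
13.2 MHz > fs/2 = 11.7 MHz, folds to fs − 13.2 MHz = 10.2 MHz.
28.4 MHz mod fs = 5 MHz.
5 MHz ≤ fs/2 = 11.7 MHz, appears at 5 MHz.
60 MHz mod fs = 13.2 MHz.
13.2 MHz > fs/2 = 11.7 MHz, folds to fs − 13.2 MHz = 10.2 MHz.
13.2 MHz and 60 MHz both map to 10.2 MHz.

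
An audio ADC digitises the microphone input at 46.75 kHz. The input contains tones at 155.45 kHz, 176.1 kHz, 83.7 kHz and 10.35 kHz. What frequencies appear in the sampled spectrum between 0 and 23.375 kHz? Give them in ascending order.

9.8 kHz, 10.35 kHz, 10.9 kHz, 15.2 kHz

fs/2 = 23.375 kHz.
155.45 kHz mod fs = 15.2 kHz.
15.2 kHz ≤ fs/2 = 23.375 kHz, appears at 15.2 kHz.
176.1 kHz mod fs = 35.85 kHz.
35.85 kHz > fs/2 = 23.375 kHz, folds to fs − 35.85 kHz = 10.9 kHz.
83.7 kHz mod fs = 36.95 kHz.
36.95 kHz > fs/2 = 23.375 kHz, folds to fs − 36.95 kHz = 9.8 kHz.
10.35 kHz ≤ fs/2 = 23.375 kHz, passes unchanged.
Distinct values: {9.8 kHz, 10.35 kHz, 10.9 kHz, 15.2 kHz}.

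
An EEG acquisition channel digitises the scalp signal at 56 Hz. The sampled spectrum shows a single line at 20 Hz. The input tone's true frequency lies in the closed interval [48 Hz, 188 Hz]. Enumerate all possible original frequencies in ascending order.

76 Hz, 92 Hz, 132 Hz, 148 Hz, 188 Hz

Frequencies that alias to 20 Hz are k·fs ± 20 Hz for integer k ≥ 0.
k=0: 20 Hz.
k=1: 36 Hz, 76 Hz.
k=2: 92 Hz, 132 Hz.
k=3: 148 Hz, 188 Hz.
k=4: 204 Hz, 244 Hz.
Within [48 Hz, 188 Hz]: 76 Hz, 92 Hz, 132 Hz, 148 Hz, 188 Hz.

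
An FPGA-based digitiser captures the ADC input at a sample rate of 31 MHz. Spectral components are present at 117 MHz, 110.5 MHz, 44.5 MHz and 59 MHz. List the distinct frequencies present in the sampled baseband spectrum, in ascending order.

fs/2 = 15.5 MHz.
117 MHz mod fs = 24 MHz.
24 MHz > fs/2 = 15.5 MHz, folds to fs − 24 MHz = 7 MHz.
110.5 MHz mod fs = 17.5 MHz.
17.5 MHz > fs/2 = 15.5 MHz, folds to fs − 17.5 MHz = 13.5 MHz.
44.5 MHz mod fs = 13.5 MHz.
13.5 MHz ≤ fs/2 = 15.5 MHz, appears at 13.5 MHz.
59 MHz mod fs = 28 MHz.
28 MHz > fs/2 = 15.5 MHz, folds to fs − 28 MHz = 3 MHz.
Distinct values: {3 MHz, 7 MHz, 13.5 MHz}.

3 MHz, 7 MHz, 13.5 MHz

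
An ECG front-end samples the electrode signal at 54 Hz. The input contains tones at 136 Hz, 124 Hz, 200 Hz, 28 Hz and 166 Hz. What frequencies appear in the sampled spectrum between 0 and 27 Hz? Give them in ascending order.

4 Hz, 16 Hz, 26 Hz

fs/2 = 27 Hz.
136 Hz mod fs = 28 Hz.
28 Hz > fs/2 = 27 Hz, folds to fs − 28 Hz = 26 Hz.
124 Hz mod fs = 16 Hz.
16 Hz ≤ fs/2 = 27 Hz, appears at 16 Hz.
200 Hz mod fs = 38 Hz.
38 Hz > fs/2 = 27 Hz, folds to fs − 38 Hz = 16 Hz.
28 Hz > fs/2 = 27 Hz, folds to fs − 28 Hz = 26 Hz.
166 Hz mod fs = 4 Hz.
4 Hz ≤ fs/2 = 27 Hz, appears at 4 Hz.
Distinct values: {4 Hz, 16 Hz, 26 Hz}.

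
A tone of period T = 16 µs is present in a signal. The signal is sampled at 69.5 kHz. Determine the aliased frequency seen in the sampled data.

7 kHz

T = 16 µs → f = 1/T = 62.5 kHz.
62.5 kHz > fs/2 = 34.75 kHz, folds to fs − 62.5 kHz = 7 kHz.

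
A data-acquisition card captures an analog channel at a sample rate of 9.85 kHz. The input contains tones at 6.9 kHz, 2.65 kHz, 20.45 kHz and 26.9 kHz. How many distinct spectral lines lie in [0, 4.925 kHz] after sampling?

3

fs/2 = 4.925 kHz.
6.9 kHz > fs/2 = 4.925 kHz, folds to fs − 6.9 kHz = 2.95 kHz.
2.65 kHz ≤ fs/2 = 4.925 kHz, passes unchanged.
20.45 kHz mod fs = 0.75 kHz.
0.75 kHz ≤ fs/2 = 4.925 kHz, appears at 0.75 kHz.
26.9 kHz mod fs = 7.2 kHz.
7.2 kHz > fs/2 = 4.925 kHz, folds to fs − 7.2 kHz = 2.65 kHz.
Distinct values: {0.75 kHz, 2.65 kHz, 2.95 kHz} → 3.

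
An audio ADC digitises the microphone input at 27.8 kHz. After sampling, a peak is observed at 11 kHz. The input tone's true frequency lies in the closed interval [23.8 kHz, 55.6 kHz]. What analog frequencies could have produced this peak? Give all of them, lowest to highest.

38.8 kHz, 44.6 kHz

Frequencies that alias to 11 kHz are k·fs ± 11 kHz for integer k ≥ 0.
k=0: 11 kHz.
k=1: 16.8 kHz, 38.8 kHz.
k=2: 44.6 kHz, 66.6 kHz.
k=3: 72.4 kHz, 94.4 kHz.
Within [23.8 kHz, 55.6 kHz]: 38.8 kHz, 44.6 kHz.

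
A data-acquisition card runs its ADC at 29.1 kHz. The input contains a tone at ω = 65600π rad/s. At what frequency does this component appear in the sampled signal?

3.7 kHz

ω = 65600π rad/s → f = ω/(2π) = 32800 Hz = 32.8 kHz.
32.8 kHz mod fs = 3.7 kHz.
3.7 kHz ≤ fs/2 = 14.55 kHz, appears at 3.7 kHz.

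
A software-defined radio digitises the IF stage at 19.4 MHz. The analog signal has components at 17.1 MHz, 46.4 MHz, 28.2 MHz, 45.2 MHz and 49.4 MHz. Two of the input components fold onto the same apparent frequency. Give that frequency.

8.8 MHz

fs/2 = 9.7 MHz.
17.1 MHz > fs/2 = 9.7 MHz, folds to fs − 17.1 MHz = 2.3 MHz.
46.4 MHz mod fs = 7.6 MHz.
7.6 MHz ≤ fs/2 = 9.7 MHz, appears at 7.6 MHz.
28.2 MHz mod fs = 8.8 MHz.
8.8 MHz ≤ fs/2 = 9.7 MHz, appears at 8.8 MHz.
45.2 MHz mod fs = 6.4 MHz.
6.4 MHz ≤ fs/2 = 9.7 MHz, appears at 6.4 MHz.
49.4 MHz mod fs = 10.6 MHz.
10.6 MHz > fs/2 = 9.7 MHz, folds to fs − 10.6 MHz = 8.8 MHz.
28.2 MHz and 49.4 MHz both map to 8.8 MHz.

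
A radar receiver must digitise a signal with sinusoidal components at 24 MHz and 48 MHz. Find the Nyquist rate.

96 MHz

Highest-frequency component: 48 MHz.
Nyquist rate = 2 × 48 MHz = 96 MHz.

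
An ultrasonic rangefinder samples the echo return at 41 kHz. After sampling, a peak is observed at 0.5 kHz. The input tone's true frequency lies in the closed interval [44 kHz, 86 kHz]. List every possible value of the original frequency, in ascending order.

Frequencies that alias to 0.5 kHz are k·fs ± 0.5 kHz for integer k ≥ 0.
k=0: 0.5 kHz.
k=1: 40.5 kHz, 41.5 kHz.
k=2: 81.5 kHz, 82.5 kHz.
k=3: 122.5 kHz, 123.5 kHz.
Within [44 kHz, 86 kHz]: 81.5 kHz, 82.5 kHz.

81.5 kHz, 82.5 kHz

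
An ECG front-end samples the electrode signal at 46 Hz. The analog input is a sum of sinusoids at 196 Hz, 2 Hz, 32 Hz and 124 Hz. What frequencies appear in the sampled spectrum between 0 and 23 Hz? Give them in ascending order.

2 Hz, 12 Hz, 14 Hz

fs/2 = 23 Hz.
196 Hz mod fs = 12 Hz.
12 Hz ≤ fs/2 = 23 Hz, appears at 12 Hz.
2 Hz ≤ fs/2 = 23 Hz, passes unchanged.
32 Hz > fs/2 = 23 Hz, folds to fs − 32 Hz = 14 Hz.
124 Hz mod fs = 32 Hz.
32 Hz > fs/2 = 23 Hz, folds to fs − 32 Hz = 14 Hz.
Distinct values: {2 Hz, 12 Hz, 14 Hz}.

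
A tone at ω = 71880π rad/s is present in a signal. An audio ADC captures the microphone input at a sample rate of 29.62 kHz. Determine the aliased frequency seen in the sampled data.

ω = 71880π rad/s → f = ω/(2π) = 35940 Hz = 35.94 kHz.
35.94 kHz mod fs = 6.32 kHz.
6.32 kHz ≤ fs/2 = 14.81 kHz, appears at 6.32 kHz.

6.32 kHz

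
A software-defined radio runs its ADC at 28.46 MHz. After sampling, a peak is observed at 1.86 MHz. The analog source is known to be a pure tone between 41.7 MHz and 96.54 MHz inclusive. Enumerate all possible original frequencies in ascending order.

Frequencies that alias to 1.86 MHz are k·fs ± 1.86 MHz for integer k ≥ 0.
k=0: 1.86 MHz.
k=1: 26.6 MHz, 30.32 MHz.
k=2: 55.06 MHz, 58.78 MHz.
k=3: 83.52 MHz, 87.24 MHz.
k=4: 111.98 MHz, 115.7 MHz.
Within [41.7 MHz, 96.54 MHz]: 55.06 MHz, 58.78 MHz, 83.52 MHz, 87.24 MHz.

55.06 MHz, 58.78 MHz, 83.52 MHz, 87.24 MHz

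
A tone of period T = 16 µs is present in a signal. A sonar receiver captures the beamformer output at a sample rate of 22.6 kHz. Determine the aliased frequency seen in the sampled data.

5.3 kHz

T = 16 µs → f = 1/T = 62.5 kHz.
62.5 kHz mod fs = 17.3 kHz.
17.3 kHz > fs/2 = 11.3 kHz, folds to fs − 17.3 kHz = 5.3 kHz.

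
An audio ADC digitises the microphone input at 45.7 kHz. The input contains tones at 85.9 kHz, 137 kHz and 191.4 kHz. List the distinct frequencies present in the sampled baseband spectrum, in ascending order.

fs/2 = 22.85 kHz.
85.9 kHz mod fs = 40.2 kHz.
40.2 kHz > fs/2 = 22.85 kHz, folds to fs − 40.2 kHz = 5.5 kHz.
137 kHz mod fs = 45.6 kHz.
45.6 kHz > fs/2 = 22.85 kHz, folds to fs − 45.6 kHz = 0.1 kHz.
191.4 kHz mod fs = 8.6 kHz.
8.6 kHz ≤ fs/2 = 22.85 kHz, appears at 8.6 kHz.
Distinct values: {0.1 kHz, 5.5 kHz, 8.6 kHz}.

0.1 kHz, 5.5 kHz, 8.6 kHz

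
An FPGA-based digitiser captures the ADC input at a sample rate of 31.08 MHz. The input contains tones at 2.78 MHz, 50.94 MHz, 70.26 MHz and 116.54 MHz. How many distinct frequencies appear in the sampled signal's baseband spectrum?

fs/2 = 15.54 MHz.
2.78 MHz ≤ fs/2 = 15.54 MHz, passes unchanged.
50.94 MHz mod fs = 19.86 MHz.
19.86 MHz > fs/2 = 15.54 MHz, folds to fs − 19.86 MHz = 11.22 MHz.
70.26 MHz mod fs = 8.1 MHz.
8.1 MHz ≤ fs/2 = 15.54 MHz, appears at 8.1 MHz.
116.54 MHz mod fs = 23.3 MHz.
23.3 MHz > fs/2 = 15.54 MHz, folds to fs − 23.3 MHz = 7.78 MHz.
Distinct values: {2.78 MHz, 7.78 MHz, 8.1 MHz, 11.22 MHz} → 4.

4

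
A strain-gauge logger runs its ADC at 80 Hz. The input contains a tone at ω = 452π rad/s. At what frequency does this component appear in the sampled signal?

ω = 452π rad/s → f = ω/(2π) = 226 Hz.
226 Hz mod fs = 66 Hz.
66 Hz > fs/2 = 40 Hz, folds to fs − 66 Hz = 14 Hz.

14 Hz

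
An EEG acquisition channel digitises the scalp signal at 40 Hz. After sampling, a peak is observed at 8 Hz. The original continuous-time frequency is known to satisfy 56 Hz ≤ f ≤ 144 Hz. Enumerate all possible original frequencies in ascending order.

72 Hz, 88 Hz, 112 Hz, 128 Hz

Frequencies that alias to 8 Hz are k·fs ± 8 Hz for integer k ≥ 0.
k=0: 8 Hz.
k=1: 32 Hz, 48 Hz.
k=2: 72 Hz, 88 Hz.
k=3: 112 Hz, 128 Hz.
k=4: 152 Hz, 168 Hz.
Within [56 Hz, 144 Hz]: 72 Hz, 88 Hz, 112 Hz, 128 Hz.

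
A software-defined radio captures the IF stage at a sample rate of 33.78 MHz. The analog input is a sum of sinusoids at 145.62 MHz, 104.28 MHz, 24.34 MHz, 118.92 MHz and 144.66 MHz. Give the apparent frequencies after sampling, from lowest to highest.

fs/2 = 16.89 MHz.
145.62 MHz mod fs = 10.5 MHz.
10.5 MHz ≤ fs/2 = 16.89 MHz, appears at 10.5 MHz.
104.28 MHz mod fs = 2.94 MHz.
2.94 MHz ≤ fs/2 = 16.89 MHz, appears at 2.94 MHz.
24.34 MHz > fs/2 = 16.89 MHz, folds to fs − 24.34 MHz = 9.44 MHz.
118.92 MHz mod fs = 17.58 MHz.
17.58 MHz > fs/2 = 16.89 MHz, folds to fs − 17.58 MHz = 16.2 MHz.
144.66 MHz mod fs = 9.54 MHz.
9.54 MHz ≤ fs/2 = 16.89 MHz, appears at 9.54 MHz.
Distinct values: {2.94 MHz, 9.44 MHz, 9.54 MHz, 10.5 MHz, 16.2 MHz}.

2.94 MHz, 9.44 MHz, 9.54 MHz, 10.5 MHz, 16.2 MHz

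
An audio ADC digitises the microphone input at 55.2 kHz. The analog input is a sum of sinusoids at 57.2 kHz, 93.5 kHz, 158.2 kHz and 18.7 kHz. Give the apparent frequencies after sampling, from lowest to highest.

2 kHz, 7.4 kHz, 16.9 kHz, 18.7 kHz

fs/2 = 27.6 kHz.
57.2 kHz mod fs = 2 kHz.
2 kHz ≤ fs/2 = 27.6 kHz, appears at 2 kHz.
93.5 kHz mod fs = 38.3 kHz.
38.3 kHz > fs/2 = 27.6 kHz, folds to fs − 38.3 kHz = 16.9 kHz.
158.2 kHz mod fs = 47.8 kHz.
47.8 kHz > fs/2 = 27.6 kHz, folds to fs − 47.8 kHz = 7.4 kHz.
18.7 kHz ≤ fs/2 = 27.6 kHz, passes unchanged.
Distinct values: {2 kHz, 7.4 kHz, 16.9 kHz, 18.7 kHz}.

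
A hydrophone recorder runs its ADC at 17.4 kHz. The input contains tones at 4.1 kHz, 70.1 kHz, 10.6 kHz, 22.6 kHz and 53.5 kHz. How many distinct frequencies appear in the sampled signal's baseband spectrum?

5

fs/2 = 8.7 kHz.
4.1 kHz ≤ fs/2 = 8.7 kHz, passes unchanged.
70.1 kHz mod fs = 0.5 kHz.
0.5 kHz ≤ fs/2 = 8.7 kHz, appears at 0.5 kHz.
10.6 kHz > fs/2 = 8.7 kHz, folds to fs − 10.6 kHz = 6.8 kHz.
22.6 kHz mod fs = 5.2 kHz.
5.2 kHz ≤ fs/2 = 8.7 kHz, appears at 5.2 kHz.
53.5 kHz mod fs = 1.3 kHz.
1.3 kHz ≤ fs/2 = 8.7 kHz, appears at 1.3 kHz.
Distinct values: {0.5 kHz, 1.3 kHz, 4.1 kHz, 5.2 kHz, 6.8 kHz} → 5.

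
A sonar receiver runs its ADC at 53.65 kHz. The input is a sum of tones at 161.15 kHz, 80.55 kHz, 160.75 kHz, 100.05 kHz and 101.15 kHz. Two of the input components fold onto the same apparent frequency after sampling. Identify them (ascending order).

160.75 kHz, 161.15 kHz

fs/2 = 26.825 kHz.
161.15 kHz mod fs = 0.2 kHz.
0.2 kHz ≤ fs/2 = 26.825 kHz, appears at 0.2 kHz.
80.55 kHz mod fs = 26.9 kHz.
26.9 kHz > fs/2 = 26.825 kHz, folds to fs − 26.9 kHz = 26.75 kHz.
160.75 kHz mod fs = 53.45 kHz.
53.45 kHz > fs/2 = 26.825 kHz, folds to fs − 53.45 kHz = 0.2 kHz.
100.05 kHz mod fs = 46.4 kHz.
46.4 kHz > fs/2 = 26.825 kHz, folds to fs − 46.4 kHz = 7.25 kHz.
101.15 kHz mod fs = 47.5 kHz.
47.5 kHz > fs/2 = 26.825 kHz, folds to fs − 47.5 kHz = 6.15 kHz.
160.75 kHz and 161.15 kHz both map to 0.2 kHz.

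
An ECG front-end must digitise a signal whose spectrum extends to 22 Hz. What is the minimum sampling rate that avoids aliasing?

Nyquist rate = 2 × 22 Hz = 44 Hz.

44 Hz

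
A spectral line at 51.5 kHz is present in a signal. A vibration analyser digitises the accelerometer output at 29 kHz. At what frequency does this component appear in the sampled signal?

6.5 kHz

51.5 kHz mod fs = 22.5 kHz.
22.5 kHz > fs/2 = 14.5 kHz, folds to fs − 22.5 kHz = 6.5 kHz.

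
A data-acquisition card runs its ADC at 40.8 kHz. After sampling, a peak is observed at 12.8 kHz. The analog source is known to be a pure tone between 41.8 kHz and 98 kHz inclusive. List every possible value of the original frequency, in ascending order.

Frequencies that alias to 12.8 kHz are k·fs ± 12.8 kHz for integer k ≥ 0.
k=0: 12.8 kHz.
k=1: 28 kHz, 53.6 kHz.
k=2: 68.8 kHz, 94.4 kHz.
k=3: 109.6 kHz, 135.2 kHz.
Within [41.8 kHz, 98 kHz]: 53.6 kHz, 68.8 kHz, 94.4 kHz.

53.6 kHz, 68.8 kHz, 94.4 kHz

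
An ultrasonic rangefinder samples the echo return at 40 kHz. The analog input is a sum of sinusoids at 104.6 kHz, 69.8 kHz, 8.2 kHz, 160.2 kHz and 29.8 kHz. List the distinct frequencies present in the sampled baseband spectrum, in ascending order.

0.2 kHz, 8.2 kHz, 10.2 kHz, 15.4 kHz

fs/2 = 20 kHz.
104.6 kHz mod fs = 24.6 kHz.
24.6 kHz > fs/2 = 20 kHz, folds to fs − 24.6 kHz = 15.4 kHz.
69.8 kHz mod fs = 29.8 kHz.
29.8 kHz > fs/2 = 20 kHz, folds to fs − 29.8 kHz = 10.2 kHz.
8.2 kHz ≤ fs/2 = 20 kHz, passes unchanged.
160.2 kHz mod fs = 0.2 kHz.
0.2 kHz ≤ fs/2 = 20 kHz, appears at 0.2 kHz.
29.8 kHz > fs/2 = 20 kHz, folds to fs − 29.8 kHz = 10.2 kHz.
Distinct values: {0.2 kHz, 8.2 kHz, 10.2 kHz, 15.4 kHz}.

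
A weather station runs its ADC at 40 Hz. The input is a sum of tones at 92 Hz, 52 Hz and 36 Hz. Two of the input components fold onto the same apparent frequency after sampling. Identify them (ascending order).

52 Hz, 92 Hz

fs/2 = 20 Hz.
92 Hz mod fs = 12 Hz.
12 Hz ≤ fs/2 = 20 Hz, appears at 12 Hz.
52 Hz mod fs = 12 Hz.
12 Hz ≤ fs/2 = 20 Hz, appears at 12 Hz.
36 Hz > fs/2 = 20 Hz, folds to fs − 36 Hz = 4 Hz.
52 Hz and 92 Hz both map to 12 Hz.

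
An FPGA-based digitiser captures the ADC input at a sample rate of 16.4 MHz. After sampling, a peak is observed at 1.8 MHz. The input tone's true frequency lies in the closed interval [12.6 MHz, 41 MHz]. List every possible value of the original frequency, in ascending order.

Frequencies that alias to 1.8 MHz are k·fs ± 1.8 MHz for integer k ≥ 0.
k=0: 1.8 MHz.
k=1: 14.6 MHz, 18.2 MHz.
k=2: 31 MHz, 34.6 MHz.
k=3: 47.4 MHz, 51 MHz.
Within [12.6 MHz, 41 MHz]: 14.6 MHz, 18.2 MHz, 31 MHz, 34.6 MHz.

14.6 MHz, 18.2 MHz, 31 MHz, 34.6 MHz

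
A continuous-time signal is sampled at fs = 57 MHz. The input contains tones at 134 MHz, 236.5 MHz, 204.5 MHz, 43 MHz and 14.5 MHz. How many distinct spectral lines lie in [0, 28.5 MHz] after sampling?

fs/2 = 28.5 MHz.
134 MHz mod fs = 20 MHz.
20 MHz ≤ fs/2 = 28.5 MHz, appears at 20 MHz.
236.5 MHz mod fs = 8.5 MHz.
8.5 MHz ≤ fs/2 = 28.5 MHz, appears at 8.5 MHz.
204.5 MHz mod fs = 33.5 MHz.
33.5 MHz > fs/2 = 28.5 MHz, folds to fs − 33.5 MHz = 23.5 MHz.
43 MHz > fs/2 = 28.5 MHz, folds to fs − 43 MHz = 14 MHz.
14.5 MHz ≤ fs/2 = 28.5 MHz, passes unchanged.
Distinct values: {8.5 MHz, 14 MHz, 14.5 MHz, 20 MHz, 23.5 MHz} → 5.

5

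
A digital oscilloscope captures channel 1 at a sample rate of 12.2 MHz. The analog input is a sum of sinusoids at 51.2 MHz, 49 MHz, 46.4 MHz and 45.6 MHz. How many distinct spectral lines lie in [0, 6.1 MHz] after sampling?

fs/2 = 6.1 MHz.
51.2 MHz mod fs = 2.4 MHz.
2.4 MHz ≤ fs/2 = 6.1 MHz, appears at 2.4 MHz.
49 MHz mod fs = 0.2 MHz.
0.2 MHz ≤ fs/2 = 6.1 MHz, appears at 0.2 MHz.
46.4 MHz mod fs = 9.8 MHz.
9.8 MHz > fs/2 = 6.1 MHz, folds to fs − 9.8 MHz = 2.4 MHz.
45.6 MHz mod fs = 9 MHz.
9 MHz > fs/2 = 6.1 MHz, folds to fs − 9 MHz = 3.2 MHz.
Distinct values: {0.2 MHz, 2.4 MHz, 3.2 MHz} → 3.

3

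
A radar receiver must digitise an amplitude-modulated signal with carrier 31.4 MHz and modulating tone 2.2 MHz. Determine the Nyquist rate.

AM sidebands sit at fc ± fm = 29.2 MHz and 33.6 MHz.
Highest-frequency component: 33.6 MHz.
Nyquist rate = 2 × 33.6 MHz = 67.2 MHz.

67.2 MHz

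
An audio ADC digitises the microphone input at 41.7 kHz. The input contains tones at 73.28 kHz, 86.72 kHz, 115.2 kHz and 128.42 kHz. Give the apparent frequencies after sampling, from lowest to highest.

3.32 kHz, 9.9 kHz, 10.12 kHz

fs/2 = 20.85 kHz.
73.28 kHz mod fs = 31.58 kHz.
31.58 kHz > fs/2 = 20.85 kHz, folds to fs − 31.58 kHz = 10.12 kHz.
86.72 kHz mod fs = 3.32 kHz.
3.32 kHz ≤ fs/2 = 20.85 kHz, appears at 3.32 kHz.
115.2 kHz mod fs = 31.8 kHz.
31.8 kHz > fs/2 = 20.85 kHz, folds to fs − 31.8 kHz = 9.9 kHz.
128.42 kHz mod fs = 3.32 kHz.
3.32 kHz ≤ fs/2 = 20.85 kHz, appears at 3.32 kHz.
Distinct values: {3.32 kHz, 9.9 kHz, 10.12 kHz}.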